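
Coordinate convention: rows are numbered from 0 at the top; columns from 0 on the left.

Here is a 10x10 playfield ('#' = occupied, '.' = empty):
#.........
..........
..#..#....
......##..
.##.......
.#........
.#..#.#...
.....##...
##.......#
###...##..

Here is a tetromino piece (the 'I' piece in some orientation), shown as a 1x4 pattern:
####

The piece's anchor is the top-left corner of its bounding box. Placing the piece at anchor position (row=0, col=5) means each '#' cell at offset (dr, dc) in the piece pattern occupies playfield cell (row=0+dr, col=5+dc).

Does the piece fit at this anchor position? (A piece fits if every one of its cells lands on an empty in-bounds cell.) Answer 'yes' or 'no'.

Check each piece cell at anchor (0, 5):
  offset (0,0) -> (0,5): empty -> OK
  offset (0,1) -> (0,6): empty -> OK
  offset (0,2) -> (0,7): empty -> OK
  offset (0,3) -> (0,8): empty -> OK
All cells valid: yes

Answer: yes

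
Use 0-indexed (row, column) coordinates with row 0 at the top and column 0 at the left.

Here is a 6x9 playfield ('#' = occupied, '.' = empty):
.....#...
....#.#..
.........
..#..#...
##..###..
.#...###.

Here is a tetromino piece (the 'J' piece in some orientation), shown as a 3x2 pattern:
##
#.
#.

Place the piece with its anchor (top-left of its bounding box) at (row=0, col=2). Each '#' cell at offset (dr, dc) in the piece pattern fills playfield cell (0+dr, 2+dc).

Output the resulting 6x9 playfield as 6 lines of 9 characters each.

Fill (0+0,2+0) = (0,2)
Fill (0+0,2+1) = (0,3)
Fill (0+1,2+0) = (1,2)
Fill (0+2,2+0) = (2,2)

Answer: ..##.#...
..#.#.#..
..#......
..#..#...
##..###..
.#...###.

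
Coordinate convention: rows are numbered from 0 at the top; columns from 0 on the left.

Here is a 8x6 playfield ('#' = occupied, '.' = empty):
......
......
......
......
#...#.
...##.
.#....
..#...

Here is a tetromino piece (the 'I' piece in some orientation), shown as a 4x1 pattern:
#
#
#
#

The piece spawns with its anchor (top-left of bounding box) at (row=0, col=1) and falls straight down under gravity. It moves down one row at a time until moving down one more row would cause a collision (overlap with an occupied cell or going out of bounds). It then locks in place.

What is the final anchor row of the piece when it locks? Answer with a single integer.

Answer: 2

Derivation:
Spawn at (row=0, col=1). Try each row:
  row 0: fits
  row 1: fits
  row 2: fits
  row 3: blocked -> lock at row 2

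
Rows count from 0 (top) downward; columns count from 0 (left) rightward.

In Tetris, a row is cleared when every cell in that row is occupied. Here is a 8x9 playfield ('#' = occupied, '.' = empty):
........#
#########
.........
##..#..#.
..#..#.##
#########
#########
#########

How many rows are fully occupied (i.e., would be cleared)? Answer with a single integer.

Check each row:
  row 0: 8 empty cells -> not full
  row 1: 0 empty cells -> FULL (clear)
  row 2: 9 empty cells -> not full
  row 3: 5 empty cells -> not full
  row 4: 5 empty cells -> not full
  row 5: 0 empty cells -> FULL (clear)
  row 6: 0 empty cells -> FULL (clear)
  row 7: 0 empty cells -> FULL (clear)
Total rows cleared: 4

Answer: 4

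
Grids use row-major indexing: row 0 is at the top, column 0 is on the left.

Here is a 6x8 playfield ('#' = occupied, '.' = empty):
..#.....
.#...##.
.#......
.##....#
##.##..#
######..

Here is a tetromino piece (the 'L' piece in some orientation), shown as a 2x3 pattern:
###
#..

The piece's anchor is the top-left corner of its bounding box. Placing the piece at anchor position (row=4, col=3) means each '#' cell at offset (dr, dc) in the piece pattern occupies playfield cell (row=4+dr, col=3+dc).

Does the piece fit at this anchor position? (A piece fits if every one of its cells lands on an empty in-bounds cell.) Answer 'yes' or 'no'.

Check each piece cell at anchor (4, 3):
  offset (0,0) -> (4,3): occupied ('#') -> FAIL
  offset (0,1) -> (4,4): occupied ('#') -> FAIL
  offset (0,2) -> (4,5): empty -> OK
  offset (1,0) -> (5,3): occupied ('#') -> FAIL
All cells valid: no

Answer: no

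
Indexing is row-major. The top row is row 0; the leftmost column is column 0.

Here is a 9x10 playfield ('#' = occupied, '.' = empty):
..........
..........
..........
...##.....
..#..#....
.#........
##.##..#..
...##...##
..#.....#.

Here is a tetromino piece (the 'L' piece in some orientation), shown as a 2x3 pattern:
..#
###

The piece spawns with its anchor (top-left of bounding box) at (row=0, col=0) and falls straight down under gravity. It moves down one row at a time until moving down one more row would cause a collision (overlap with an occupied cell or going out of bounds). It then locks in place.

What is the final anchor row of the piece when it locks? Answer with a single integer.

Spawn at (row=0, col=0). Try each row:
  row 0: fits
  row 1: fits
  row 2: fits
  row 3: blocked -> lock at row 2

Answer: 2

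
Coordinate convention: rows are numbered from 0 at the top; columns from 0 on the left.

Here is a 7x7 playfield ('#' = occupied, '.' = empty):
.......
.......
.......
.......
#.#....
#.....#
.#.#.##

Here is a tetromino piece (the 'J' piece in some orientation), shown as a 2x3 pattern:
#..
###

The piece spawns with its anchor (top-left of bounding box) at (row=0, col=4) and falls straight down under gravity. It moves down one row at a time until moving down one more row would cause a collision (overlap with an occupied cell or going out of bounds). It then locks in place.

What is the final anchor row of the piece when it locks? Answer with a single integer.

Spawn at (row=0, col=4). Try each row:
  row 0: fits
  row 1: fits
  row 2: fits
  row 3: fits
  row 4: blocked -> lock at row 3

Answer: 3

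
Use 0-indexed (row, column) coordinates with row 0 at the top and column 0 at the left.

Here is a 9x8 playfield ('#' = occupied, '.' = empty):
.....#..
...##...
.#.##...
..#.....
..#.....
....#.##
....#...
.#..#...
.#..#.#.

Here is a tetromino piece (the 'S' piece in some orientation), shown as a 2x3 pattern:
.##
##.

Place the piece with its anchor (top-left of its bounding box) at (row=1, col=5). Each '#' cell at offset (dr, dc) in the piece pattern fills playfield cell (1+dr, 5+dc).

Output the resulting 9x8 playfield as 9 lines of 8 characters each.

Fill (1+0,5+1) = (1,6)
Fill (1+0,5+2) = (1,7)
Fill (1+1,5+0) = (2,5)
Fill (1+1,5+1) = (2,6)

Answer: .....#..
...##.##
.#.####.
..#.....
..#.....
....#.##
....#...
.#..#...
.#..#.#.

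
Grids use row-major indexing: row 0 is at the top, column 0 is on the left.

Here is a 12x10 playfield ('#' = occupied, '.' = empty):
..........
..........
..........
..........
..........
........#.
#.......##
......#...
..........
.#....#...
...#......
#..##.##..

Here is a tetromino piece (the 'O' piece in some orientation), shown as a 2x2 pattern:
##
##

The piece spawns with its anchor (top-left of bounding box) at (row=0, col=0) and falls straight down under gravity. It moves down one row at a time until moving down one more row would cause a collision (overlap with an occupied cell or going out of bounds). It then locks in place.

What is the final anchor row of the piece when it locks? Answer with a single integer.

Spawn at (row=0, col=0). Try each row:
  row 0: fits
  row 1: fits
  row 2: fits
  row 3: fits
  row 4: fits
  row 5: blocked -> lock at row 4

Answer: 4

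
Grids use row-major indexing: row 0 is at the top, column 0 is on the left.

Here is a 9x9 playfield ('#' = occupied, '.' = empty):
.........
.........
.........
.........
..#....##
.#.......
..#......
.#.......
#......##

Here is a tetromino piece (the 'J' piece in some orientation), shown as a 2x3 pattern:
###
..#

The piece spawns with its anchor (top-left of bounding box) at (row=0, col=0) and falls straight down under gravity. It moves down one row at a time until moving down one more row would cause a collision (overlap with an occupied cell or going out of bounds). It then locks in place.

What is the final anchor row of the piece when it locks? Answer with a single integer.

Answer: 2

Derivation:
Spawn at (row=0, col=0). Try each row:
  row 0: fits
  row 1: fits
  row 2: fits
  row 3: blocked -> lock at row 2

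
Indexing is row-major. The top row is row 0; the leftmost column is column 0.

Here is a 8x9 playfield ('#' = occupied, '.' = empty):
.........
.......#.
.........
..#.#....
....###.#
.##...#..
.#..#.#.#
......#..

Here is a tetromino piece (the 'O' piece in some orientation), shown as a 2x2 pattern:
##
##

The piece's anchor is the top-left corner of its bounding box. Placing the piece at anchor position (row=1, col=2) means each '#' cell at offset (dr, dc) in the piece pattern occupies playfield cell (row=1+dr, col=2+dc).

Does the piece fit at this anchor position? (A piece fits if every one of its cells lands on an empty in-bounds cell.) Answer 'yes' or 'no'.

Check each piece cell at anchor (1, 2):
  offset (0,0) -> (1,2): empty -> OK
  offset (0,1) -> (1,3): empty -> OK
  offset (1,0) -> (2,2): empty -> OK
  offset (1,1) -> (2,3): empty -> OK
All cells valid: yes

Answer: yes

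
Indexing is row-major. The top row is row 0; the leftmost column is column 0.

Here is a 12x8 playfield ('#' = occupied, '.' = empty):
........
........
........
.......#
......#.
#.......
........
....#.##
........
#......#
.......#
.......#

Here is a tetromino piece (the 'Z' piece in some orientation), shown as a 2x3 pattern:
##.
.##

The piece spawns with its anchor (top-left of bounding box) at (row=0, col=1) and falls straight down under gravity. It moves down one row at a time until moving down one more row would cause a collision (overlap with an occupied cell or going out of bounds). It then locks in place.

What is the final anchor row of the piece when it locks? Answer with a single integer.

Answer: 10

Derivation:
Spawn at (row=0, col=1). Try each row:
  row 0: fits
  row 1: fits
  row 2: fits
  row 3: fits
  row 4: fits
  row 5: fits
  row 6: fits
  row 7: fits
  row 8: fits
  row 9: fits
  row 10: fits
  row 11: blocked -> lock at row 10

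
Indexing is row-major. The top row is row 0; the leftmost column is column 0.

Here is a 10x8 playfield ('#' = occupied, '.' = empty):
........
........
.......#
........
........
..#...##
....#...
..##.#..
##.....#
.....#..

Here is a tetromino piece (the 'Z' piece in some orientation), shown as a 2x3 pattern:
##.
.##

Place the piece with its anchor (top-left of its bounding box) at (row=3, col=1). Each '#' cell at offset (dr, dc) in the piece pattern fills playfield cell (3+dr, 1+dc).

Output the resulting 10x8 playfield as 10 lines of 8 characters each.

Answer: ........
........
.......#
.##.....
..##....
..#...##
....#...
..##.#..
##.....#
.....#..

Derivation:
Fill (3+0,1+0) = (3,1)
Fill (3+0,1+1) = (3,2)
Fill (3+1,1+1) = (4,2)
Fill (3+1,1+2) = (4,3)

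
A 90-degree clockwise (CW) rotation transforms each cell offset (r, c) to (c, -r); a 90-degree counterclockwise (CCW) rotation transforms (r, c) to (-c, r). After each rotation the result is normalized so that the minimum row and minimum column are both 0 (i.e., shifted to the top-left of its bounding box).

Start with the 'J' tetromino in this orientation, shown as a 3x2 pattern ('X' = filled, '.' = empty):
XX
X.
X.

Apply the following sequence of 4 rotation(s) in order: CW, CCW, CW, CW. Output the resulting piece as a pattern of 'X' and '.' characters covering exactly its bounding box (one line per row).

Start:
XX
X.
X.
After rotation 1 (CW):
XXX
..X
After rotation 2 (CCW):
XX
X.
X.
After rotation 3 (CW):
XXX
..X
After rotation 4 (CW):
.X
.X
XX

Answer: .X
.X
XX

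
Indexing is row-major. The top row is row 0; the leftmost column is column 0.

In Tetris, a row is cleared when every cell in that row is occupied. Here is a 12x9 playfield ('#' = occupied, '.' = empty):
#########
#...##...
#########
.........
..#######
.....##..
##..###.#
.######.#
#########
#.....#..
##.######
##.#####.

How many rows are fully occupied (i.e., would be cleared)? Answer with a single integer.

Answer: 3

Derivation:
Check each row:
  row 0: 0 empty cells -> FULL (clear)
  row 1: 6 empty cells -> not full
  row 2: 0 empty cells -> FULL (clear)
  row 3: 9 empty cells -> not full
  row 4: 2 empty cells -> not full
  row 5: 7 empty cells -> not full
  row 6: 3 empty cells -> not full
  row 7: 2 empty cells -> not full
  row 8: 0 empty cells -> FULL (clear)
  row 9: 7 empty cells -> not full
  row 10: 1 empty cell -> not full
  row 11: 2 empty cells -> not full
Total rows cleared: 3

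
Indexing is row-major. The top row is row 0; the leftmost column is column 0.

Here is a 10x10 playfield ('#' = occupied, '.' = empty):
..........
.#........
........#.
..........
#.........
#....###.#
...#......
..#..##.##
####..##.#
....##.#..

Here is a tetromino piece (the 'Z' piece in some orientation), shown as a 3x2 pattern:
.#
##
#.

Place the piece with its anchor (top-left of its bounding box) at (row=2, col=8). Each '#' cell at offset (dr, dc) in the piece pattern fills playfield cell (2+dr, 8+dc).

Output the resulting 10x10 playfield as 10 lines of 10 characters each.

Fill (2+0,8+1) = (2,9)
Fill (2+1,8+0) = (3,8)
Fill (2+1,8+1) = (3,9)
Fill (2+2,8+0) = (4,8)

Answer: ..........
.#........
........##
........##
#.......#.
#....###.#
...#......
..#..##.##
####..##.#
....##.#..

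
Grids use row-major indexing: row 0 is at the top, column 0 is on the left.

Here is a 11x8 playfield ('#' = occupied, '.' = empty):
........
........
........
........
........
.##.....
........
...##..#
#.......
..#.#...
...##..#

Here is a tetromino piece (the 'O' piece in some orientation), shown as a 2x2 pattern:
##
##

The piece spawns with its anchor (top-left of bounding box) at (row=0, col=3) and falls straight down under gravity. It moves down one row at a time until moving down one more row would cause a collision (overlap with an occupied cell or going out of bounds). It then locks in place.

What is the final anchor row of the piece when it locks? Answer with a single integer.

Answer: 5

Derivation:
Spawn at (row=0, col=3). Try each row:
  row 0: fits
  row 1: fits
  row 2: fits
  row 3: fits
  row 4: fits
  row 5: fits
  row 6: blocked -> lock at row 5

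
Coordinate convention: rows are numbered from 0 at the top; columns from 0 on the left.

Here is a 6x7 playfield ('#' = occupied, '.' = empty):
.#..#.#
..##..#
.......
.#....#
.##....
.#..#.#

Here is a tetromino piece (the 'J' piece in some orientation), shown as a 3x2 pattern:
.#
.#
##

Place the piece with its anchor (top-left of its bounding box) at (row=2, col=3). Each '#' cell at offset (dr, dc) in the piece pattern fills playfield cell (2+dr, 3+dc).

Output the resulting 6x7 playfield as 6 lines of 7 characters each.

Fill (2+0,3+1) = (2,4)
Fill (2+1,3+1) = (3,4)
Fill (2+2,3+0) = (4,3)
Fill (2+2,3+1) = (4,4)

Answer: .#..#.#
..##..#
....#..
.#..#.#
.####..
.#..#.#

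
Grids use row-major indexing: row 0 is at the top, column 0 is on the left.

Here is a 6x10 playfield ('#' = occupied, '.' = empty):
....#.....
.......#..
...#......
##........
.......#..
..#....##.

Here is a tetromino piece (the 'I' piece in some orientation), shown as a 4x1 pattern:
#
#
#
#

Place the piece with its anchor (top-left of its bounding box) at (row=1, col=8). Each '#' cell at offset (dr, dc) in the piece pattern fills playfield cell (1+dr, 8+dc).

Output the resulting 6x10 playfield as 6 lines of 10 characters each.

Answer: ....#.....
.......##.
...#....#.
##......#.
.......##.
..#....##.

Derivation:
Fill (1+0,8+0) = (1,8)
Fill (1+1,8+0) = (2,8)
Fill (1+2,8+0) = (3,8)
Fill (1+3,8+0) = (4,8)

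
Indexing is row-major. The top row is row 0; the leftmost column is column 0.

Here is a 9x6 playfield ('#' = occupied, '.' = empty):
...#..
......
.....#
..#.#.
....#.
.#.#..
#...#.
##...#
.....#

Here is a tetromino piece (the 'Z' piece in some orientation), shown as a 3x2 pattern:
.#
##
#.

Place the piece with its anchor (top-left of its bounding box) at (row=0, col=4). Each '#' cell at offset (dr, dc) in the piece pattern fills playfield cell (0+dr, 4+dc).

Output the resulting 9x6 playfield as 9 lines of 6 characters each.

Fill (0+0,4+1) = (0,5)
Fill (0+1,4+0) = (1,4)
Fill (0+1,4+1) = (1,5)
Fill (0+2,4+0) = (2,4)

Answer: ...#.#
....##
....##
..#.#.
....#.
.#.#..
#...#.
##...#
.....#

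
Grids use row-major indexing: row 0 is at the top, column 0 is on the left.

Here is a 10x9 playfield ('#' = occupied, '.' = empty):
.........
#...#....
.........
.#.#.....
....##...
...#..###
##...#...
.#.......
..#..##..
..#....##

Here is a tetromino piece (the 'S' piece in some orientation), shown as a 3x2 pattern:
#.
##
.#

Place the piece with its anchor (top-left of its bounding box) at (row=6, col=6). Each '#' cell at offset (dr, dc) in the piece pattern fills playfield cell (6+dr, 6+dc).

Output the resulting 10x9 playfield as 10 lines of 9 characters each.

Fill (6+0,6+0) = (6,6)
Fill (6+1,6+0) = (7,6)
Fill (6+1,6+1) = (7,7)
Fill (6+2,6+1) = (8,7)

Answer: .........
#...#....
.........
.#.#.....
....##...
...#..###
##...##..
.#....##.
..#..###.
..#....##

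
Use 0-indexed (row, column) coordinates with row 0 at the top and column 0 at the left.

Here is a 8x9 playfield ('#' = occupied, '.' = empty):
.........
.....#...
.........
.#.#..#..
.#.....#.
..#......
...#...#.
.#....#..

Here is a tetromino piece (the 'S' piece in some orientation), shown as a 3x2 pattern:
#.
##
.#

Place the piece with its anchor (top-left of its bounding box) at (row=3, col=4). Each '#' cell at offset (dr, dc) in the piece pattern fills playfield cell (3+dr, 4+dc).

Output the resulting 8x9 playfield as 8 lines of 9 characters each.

Answer: .........
.....#...
.........
.#.##.#..
.#..##.#.
..#..#...
...#...#.
.#....#..

Derivation:
Fill (3+0,4+0) = (3,4)
Fill (3+1,4+0) = (4,4)
Fill (3+1,4+1) = (4,5)
Fill (3+2,4+1) = (5,5)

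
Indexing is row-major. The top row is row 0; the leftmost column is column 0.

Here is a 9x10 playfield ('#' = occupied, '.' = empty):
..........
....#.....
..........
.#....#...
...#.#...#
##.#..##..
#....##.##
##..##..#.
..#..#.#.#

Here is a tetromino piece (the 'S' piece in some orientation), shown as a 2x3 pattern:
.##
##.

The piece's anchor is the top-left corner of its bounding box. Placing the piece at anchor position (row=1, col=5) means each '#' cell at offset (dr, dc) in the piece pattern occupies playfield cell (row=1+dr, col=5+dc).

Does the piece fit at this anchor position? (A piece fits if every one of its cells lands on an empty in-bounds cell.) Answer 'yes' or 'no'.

Answer: yes

Derivation:
Check each piece cell at anchor (1, 5):
  offset (0,1) -> (1,6): empty -> OK
  offset (0,2) -> (1,7): empty -> OK
  offset (1,0) -> (2,5): empty -> OK
  offset (1,1) -> (2,6): empty -> OK
All cells valid: yes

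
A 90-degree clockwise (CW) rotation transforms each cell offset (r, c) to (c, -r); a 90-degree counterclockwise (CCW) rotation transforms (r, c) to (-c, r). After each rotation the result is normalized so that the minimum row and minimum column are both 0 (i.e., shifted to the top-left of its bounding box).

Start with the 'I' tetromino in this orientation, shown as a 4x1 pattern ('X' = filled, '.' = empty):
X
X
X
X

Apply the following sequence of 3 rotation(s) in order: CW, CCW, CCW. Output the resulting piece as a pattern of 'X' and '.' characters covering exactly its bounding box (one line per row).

Answer: XXXX

Derivation:
Start:
X
X
X
X
After rotation 1 (CW):
XXXX
After rotation 2 (CCW):
X
X
X
X
After rotation 3 (CCW):
XXXX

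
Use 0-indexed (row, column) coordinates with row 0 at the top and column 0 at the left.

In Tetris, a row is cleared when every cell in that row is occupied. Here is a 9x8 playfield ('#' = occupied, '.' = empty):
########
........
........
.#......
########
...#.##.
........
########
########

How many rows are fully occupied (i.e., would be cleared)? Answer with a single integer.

Check each row:
  row 0: 0 empty cells -> FULL (clear)
  row 1: 8 empty cells -> not full
  row 2: 8 empty cells -> not full
  row 3: 7 empty cells -> not full
  row 4: 0 empty cells -> FULL (clear)
  row 5: 5 empty cells -> not full
  row 6: 8 empty cells -> not full
  row 7: 0 empty cells -> FULL (clear)
  row 8: 0 empty cells -> FULL (clear)
Total rows cleared: 4

Answer: 4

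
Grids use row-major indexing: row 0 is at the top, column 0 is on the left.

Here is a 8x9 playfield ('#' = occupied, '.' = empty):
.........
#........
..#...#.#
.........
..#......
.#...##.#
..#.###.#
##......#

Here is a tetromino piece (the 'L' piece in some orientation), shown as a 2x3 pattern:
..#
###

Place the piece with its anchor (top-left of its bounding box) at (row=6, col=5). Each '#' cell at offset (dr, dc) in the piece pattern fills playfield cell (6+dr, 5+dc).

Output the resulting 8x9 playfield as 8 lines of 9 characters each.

Fill (6+0,5+2) = (6,7)
Fill (6+1,5+0) = (7,5)
Fill (6+1,5+1) = (7,6)
Fill (6+1,5+2) = (7,7)

Answer: .........
#........
..#...#.#
.........
..#......
.#...##.#
..#.#####
##...####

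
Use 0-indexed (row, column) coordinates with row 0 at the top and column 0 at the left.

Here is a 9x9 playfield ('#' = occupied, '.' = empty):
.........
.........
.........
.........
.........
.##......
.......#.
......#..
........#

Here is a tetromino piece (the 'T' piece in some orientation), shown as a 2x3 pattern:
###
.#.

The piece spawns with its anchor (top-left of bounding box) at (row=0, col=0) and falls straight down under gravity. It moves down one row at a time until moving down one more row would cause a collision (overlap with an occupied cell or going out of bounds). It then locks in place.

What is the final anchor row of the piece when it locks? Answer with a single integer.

Spawn at (row=0, col=0). Try each row:
  row 0: fits
  row 1: fits
  row 2: fits
  row 3: fits
  row 4: blocked -> lock at row 3

Answer: 3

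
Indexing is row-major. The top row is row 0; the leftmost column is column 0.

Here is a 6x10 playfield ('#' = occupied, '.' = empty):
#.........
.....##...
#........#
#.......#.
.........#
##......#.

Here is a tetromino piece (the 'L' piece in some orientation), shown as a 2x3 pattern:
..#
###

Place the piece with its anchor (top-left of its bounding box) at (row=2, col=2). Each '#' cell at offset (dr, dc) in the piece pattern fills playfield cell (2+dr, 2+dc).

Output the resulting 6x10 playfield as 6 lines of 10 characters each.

Answer: #.........
.....##...
#...#....#
#.###...#.
.........#
##......#.

Derivation:
Fill (2+0,2+2) = (2,4)
Fill (2+1,2+0) = (3,2)
Fill (2+1,2+1) = (3,3)
Fill (2+1,2+2) = (3,4)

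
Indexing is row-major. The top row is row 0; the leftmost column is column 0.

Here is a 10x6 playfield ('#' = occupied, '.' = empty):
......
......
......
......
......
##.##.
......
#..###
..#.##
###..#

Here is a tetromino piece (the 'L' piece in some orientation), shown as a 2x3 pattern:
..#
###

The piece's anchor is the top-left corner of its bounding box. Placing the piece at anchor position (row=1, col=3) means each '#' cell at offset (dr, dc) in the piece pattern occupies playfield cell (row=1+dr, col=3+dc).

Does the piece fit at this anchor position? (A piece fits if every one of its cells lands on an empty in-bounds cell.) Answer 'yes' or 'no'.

Answer: yes

Derivation:
Check each piece cell at anchor (1, 3):
  offset (0,2) -> (1,5): empty -> OK
  offset (1,0) -> (2,3): empty -> OK
  offset (1,1) -> (2,4): empty -> OK
  offset (1,2) -> (2,5): empty -> OK
All cells valid: yes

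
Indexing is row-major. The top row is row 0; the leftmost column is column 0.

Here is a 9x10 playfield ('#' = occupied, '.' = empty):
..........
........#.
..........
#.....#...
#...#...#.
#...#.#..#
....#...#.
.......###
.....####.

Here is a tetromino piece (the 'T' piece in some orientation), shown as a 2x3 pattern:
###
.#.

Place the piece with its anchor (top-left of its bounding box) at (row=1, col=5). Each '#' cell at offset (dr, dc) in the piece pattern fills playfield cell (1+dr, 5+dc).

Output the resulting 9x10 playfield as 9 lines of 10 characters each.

Answer: ..........
.....####.
......#...
#.....#...
#...#...#.
#...#.#..#
....#...#.
.......###
.....####.

Derivation:
Fill (1+0,5+0) = (1,5)
Fill (1+0,5+1) = (1,6)
Fill (1+0,5+2) = (1,7)
Fill (1+1,5+1) = (2,6)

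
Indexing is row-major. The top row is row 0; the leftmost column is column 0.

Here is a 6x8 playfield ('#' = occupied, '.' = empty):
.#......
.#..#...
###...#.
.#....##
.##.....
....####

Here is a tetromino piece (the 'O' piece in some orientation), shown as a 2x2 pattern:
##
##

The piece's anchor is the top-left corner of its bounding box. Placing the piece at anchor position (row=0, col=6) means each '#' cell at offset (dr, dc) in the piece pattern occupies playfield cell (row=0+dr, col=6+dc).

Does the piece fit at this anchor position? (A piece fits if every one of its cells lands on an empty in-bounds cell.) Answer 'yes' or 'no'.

Answer: yes

Derivation:
Check each piece cell at anchor (0, 6):
  offset (0,0) -> (0,6): empty -> OK
  offset (0,1) -> (0,7): empty -> OK
  offset (1,0) -> (1,6): empty -> OK
  offset (1,1) -> (1,7): empty -> OK
All cells valid: yes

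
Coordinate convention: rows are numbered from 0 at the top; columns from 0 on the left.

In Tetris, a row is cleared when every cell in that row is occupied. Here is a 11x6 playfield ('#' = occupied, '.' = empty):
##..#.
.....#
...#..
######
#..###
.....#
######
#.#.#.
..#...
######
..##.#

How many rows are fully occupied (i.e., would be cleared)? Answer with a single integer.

Check each row:
  row 0: 3 empty cells -> not full
  row 1: 5 empty cells -> not full
  row 2: 5 empty cells -> not full
  row 3: 0 empty cells -> FULL (clear)
  row 4: 2 empty cells -> not full
  row 5: 5 empty cells -> not full
  row 6: 0 empty cells -> FULL (clear)
  row 7: 3 empty cells -> not full
  row 8: 5 empty cells -> not full
  row 9: 0 empty cells -> FULL (clear)
  row 10: 3 empty cells -> not full
Total rows cleared: 3

Answer: 3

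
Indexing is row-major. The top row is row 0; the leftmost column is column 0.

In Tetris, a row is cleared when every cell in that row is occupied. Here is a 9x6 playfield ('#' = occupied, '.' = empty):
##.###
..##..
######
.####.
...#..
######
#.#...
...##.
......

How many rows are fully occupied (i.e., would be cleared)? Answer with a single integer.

Check each row:
  row 0: 1 empty cell -> not full
  row 1: 4 empty cells -> not full
  row 2: 0 empty cells -> FULL (clear)
  row 3: 2 empty cells -> not full
  row 4: 5 empty cells -> not full
  row 5: 0 empty cells -> FULL (clear)
  row 6: 4 empty cells -> not full
  row 7: 4 empty cells -> not full
  row 8: 6 empty cells -> not full
Total rows cleared: 2

Answer: 2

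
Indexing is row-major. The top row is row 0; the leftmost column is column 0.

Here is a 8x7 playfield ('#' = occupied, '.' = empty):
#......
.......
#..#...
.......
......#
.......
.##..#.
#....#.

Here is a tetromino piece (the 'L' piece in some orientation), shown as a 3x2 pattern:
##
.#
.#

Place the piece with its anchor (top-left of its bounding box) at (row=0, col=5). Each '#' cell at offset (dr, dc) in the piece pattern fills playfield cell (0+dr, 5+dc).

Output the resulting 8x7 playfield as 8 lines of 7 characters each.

Answer: #....##
......#
#..#..#
.......
......#
.......
.##..#.
#....#.

Derivation:
Fill (0+0,5+0) = (0,5)
Fill (0+0,5+1) = (0,6)
Fill (0+1,5+1) = (1,6)
Fill (0+2,5+1) = (2,6)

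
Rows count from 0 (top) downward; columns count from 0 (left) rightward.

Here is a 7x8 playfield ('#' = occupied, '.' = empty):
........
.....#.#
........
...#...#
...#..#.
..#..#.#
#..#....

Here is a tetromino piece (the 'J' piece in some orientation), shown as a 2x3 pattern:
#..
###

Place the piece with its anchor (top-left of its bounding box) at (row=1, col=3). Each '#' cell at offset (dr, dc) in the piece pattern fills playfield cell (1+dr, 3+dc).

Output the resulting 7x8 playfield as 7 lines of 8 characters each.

Fill (1+0,3+0) = (1,3)
Fill (1+1,3+0) = (2,3)
Fill (1+1,3+1) = (2,4)
Fill (1+1,3+2) = (2,5)

Answer: ........
...#.#.#
...###..
...#...#
...#..#.
..#..#.#
#..#....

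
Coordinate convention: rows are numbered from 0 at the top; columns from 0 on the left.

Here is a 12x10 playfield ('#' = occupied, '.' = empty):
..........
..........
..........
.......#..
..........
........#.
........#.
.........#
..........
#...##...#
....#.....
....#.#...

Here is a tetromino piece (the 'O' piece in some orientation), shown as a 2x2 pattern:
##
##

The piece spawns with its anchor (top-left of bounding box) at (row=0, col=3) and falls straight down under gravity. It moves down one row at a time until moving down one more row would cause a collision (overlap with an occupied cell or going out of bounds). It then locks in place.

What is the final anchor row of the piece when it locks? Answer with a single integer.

Answer: 7

Derivation:
Spawn at (row=0, col=3). Try each row:
  row 0: fits
  row 1: fits
  row 2: fits
  row 3: fits
  row 4: fits
  row 5: fits
  row 6: fits
  row 7: fits
  row 8: blocked -> lock at row 7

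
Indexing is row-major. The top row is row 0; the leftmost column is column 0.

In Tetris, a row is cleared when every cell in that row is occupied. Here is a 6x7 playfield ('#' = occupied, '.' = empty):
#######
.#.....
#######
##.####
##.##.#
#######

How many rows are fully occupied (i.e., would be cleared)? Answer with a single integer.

Answer: 3

Derivation:
Check each row:
  row 0: 0 empty cells -> FULL (clear)
  row 1: 6 empty cells -> not full
  row 2: 0 empty cells -> FULL (clear)
  row 3: 1 empty cell -> not full
  row 4: 2 empty cells -> not full
  row 5: 0 empty cells -> FULL (clear)
Total rows cleared: 3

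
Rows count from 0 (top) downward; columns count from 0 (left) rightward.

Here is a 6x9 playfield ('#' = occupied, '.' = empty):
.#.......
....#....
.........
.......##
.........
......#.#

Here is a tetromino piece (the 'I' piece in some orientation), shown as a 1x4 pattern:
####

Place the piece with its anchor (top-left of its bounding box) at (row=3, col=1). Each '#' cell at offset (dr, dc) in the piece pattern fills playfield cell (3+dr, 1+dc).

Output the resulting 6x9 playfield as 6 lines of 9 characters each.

Answer: .#.......
....#....
.........
.####..##
.........
......#.#

Derivation:
Fill (3+0,1+0) = (3,1)
Fill (3+0,1+1) = (3,2)
Fill (3+0,1+2) = (3,3)
Fill (3+0,1+3) = (3,4)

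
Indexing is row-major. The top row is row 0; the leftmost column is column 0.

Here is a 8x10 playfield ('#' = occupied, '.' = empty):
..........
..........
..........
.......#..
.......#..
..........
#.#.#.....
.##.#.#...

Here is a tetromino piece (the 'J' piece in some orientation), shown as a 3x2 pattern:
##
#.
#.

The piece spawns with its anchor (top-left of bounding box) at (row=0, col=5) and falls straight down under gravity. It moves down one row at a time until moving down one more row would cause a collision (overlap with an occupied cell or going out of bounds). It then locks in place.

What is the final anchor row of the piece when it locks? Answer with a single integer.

Answer: 5

Derivation:
Spawn at (row=0, col=5). Try each row:
  row 0: fits
  row 1: fits
  row 2: fits
  row 3: fits
  row 4: fits
  row 5: fits
  row 6: blocked -> lock at row 5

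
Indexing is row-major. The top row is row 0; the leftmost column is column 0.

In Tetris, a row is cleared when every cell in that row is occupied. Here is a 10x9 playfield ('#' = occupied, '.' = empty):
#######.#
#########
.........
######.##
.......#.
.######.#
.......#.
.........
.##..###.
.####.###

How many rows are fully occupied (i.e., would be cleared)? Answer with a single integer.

Answer: 1

Derivation:
Check each row:
  row 0: 1 empty cell -> not full
  row 1: 0 empty cells -> FULL (clear)
  row 2: 9 empty cells -> not full
  row 3: 1 empty cell -> not full
  row 4: 8 empty cells -> not full
  row 5: 2 empty cells -> not full
  row 6: 8 empty cells -> not full
  row 7: 9 empty cells -> not full
  row 8: 4 empty cells -> not full
  row 9: 2 empty cells -> not full
Total rows cleared: 1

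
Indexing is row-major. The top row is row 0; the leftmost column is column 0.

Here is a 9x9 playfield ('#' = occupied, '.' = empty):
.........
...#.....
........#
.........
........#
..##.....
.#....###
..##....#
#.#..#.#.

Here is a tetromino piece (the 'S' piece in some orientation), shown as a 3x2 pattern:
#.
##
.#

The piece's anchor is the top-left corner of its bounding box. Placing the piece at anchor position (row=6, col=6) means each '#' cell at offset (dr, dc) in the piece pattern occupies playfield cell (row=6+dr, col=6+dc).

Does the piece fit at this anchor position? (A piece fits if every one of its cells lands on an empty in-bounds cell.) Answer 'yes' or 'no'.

Answer: no

Derivation:
Check each piece cell at anchor (6, 6):
  offset (0,0) -> (6,6): occupied ('#') -> FAIL
  offset (1,0) -> (7,6): empty -> OK
  offset (1,1) -> (7,7): empty -> OK
  offset (2,1) -> (8,7): occupied ('#') -> FAIL
All cells valid: no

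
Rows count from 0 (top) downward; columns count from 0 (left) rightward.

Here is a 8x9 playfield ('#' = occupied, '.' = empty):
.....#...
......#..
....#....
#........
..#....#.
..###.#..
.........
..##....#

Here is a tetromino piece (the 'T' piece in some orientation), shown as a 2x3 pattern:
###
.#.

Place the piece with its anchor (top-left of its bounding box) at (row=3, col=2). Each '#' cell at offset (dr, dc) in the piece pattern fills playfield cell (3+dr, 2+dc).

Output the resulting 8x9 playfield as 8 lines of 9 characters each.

Answer: .....#...
......#..
....#....
#.###....
..##...#.
..###.#..
.........
..##....#

Derivation:
Fill (3+0,2+0) = (3,2)
Fill (3+0,2+1) = (3,3)
Fill (3+0,2+2) = (3,4)
Fill (3+1,2+1) = (4,3)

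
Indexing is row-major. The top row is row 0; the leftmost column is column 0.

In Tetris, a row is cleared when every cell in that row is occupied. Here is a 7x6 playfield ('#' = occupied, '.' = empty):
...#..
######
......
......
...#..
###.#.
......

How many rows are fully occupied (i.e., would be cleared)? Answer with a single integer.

Check each row:
  row 0: 5 empty cells -> not full
  row 1: 0 empty cells -> FULL (clear)
  row 2: 6 empty cells -> not full
  row 3: 6 empty cells -> not full
  row 4: 5 empty cells -> not full
  row 5: 2 empty cells -> not full
  row 6: 6 empty cells -> not full
Total rows cleared: 1

Answer: 1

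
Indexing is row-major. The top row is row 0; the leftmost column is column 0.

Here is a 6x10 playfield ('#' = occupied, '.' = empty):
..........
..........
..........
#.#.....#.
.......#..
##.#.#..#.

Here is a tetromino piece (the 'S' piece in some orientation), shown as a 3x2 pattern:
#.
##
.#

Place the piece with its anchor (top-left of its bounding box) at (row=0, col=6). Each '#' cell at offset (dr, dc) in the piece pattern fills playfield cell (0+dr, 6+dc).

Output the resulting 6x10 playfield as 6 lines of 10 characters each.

Fill (0+0,6+0) = (0,6)
Fill (0+1,6+0) = (1,6)
Fill (0+1,6+1) = (1,7)
Fill (0+2,6+1) = (2,7)

Answer: ......#...
......##..
.......#..
#.#.....#.
.......#..
##.#.#..#.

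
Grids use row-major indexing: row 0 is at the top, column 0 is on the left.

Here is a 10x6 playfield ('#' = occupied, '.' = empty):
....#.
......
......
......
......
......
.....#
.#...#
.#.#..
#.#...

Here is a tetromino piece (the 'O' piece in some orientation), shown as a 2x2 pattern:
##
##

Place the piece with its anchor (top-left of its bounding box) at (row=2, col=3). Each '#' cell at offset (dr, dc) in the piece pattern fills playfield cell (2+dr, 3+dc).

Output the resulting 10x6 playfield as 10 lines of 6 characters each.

Answer: ....#.
......
...##.
...##.
......
......
.....#
.#...#
.#.#..
#.#...

Derivation:
Fill (2+0,3+0) = (2,3)
Fill (2+0,3+1) = (2,4)
Fill (2+1,3+0) = (3,3)
Fill (2+1,3+1) = (3,4)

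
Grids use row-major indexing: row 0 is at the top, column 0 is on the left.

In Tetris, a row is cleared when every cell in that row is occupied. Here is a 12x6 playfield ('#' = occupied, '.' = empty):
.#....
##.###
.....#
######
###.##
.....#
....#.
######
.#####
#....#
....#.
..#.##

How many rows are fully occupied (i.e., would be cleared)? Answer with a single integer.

Check each row:
  row 0: 5 empty cells -> not full
  row 1: 1 empty cell -> not full
  row 2: 5 empty cells -> not full
  row 3: 0 empty cells -> FULL (clear)
  row 4: 1 empty cell -> not full
  row 5: 5 empty cells -> not full
  row 6: 5 empty cells -> not full
  row 7: 0 empty cells -> FULL (clear)
  row 8: 1 empty cell -> not full
  row 9: 4 empty cells -> not full
  row 10: 5 empty cells -> not full
  row 11: 3 empty cells -> not full
Total rows cleared: 2

Answer: 2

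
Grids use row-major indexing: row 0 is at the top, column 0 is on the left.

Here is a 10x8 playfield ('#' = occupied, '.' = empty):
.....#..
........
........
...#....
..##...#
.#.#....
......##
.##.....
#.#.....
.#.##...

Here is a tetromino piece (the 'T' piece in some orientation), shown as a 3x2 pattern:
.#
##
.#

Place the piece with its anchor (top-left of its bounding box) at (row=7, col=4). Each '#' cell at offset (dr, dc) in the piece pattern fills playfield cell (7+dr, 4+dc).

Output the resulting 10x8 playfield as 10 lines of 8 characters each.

Answer: .....#..
........
........
...#....
..##...#
.#.#....
......##
.##..#..
#.#.##..
.#.###..

Derivation:
Fill (7+0,4+1) = (7,5)
Fill (7+1,4+0) = (8,4)
Fill (7+1,4+1) = (8,5)
Fill (7+2,4+1) = (9,5)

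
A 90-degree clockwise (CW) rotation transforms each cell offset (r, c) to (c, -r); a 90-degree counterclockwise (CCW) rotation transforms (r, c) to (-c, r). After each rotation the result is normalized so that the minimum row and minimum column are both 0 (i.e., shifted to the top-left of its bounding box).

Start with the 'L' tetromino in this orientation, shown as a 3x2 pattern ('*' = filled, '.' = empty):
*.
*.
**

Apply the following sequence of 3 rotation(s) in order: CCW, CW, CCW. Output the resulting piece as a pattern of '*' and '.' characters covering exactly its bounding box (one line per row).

Start:
*.
*.
**
After rotation 1 (CCW):
..*
***
After rotation 2 (CW):
*.
*.
**
After rotation 3 (CCW):
..*
***

Answer: ..*
***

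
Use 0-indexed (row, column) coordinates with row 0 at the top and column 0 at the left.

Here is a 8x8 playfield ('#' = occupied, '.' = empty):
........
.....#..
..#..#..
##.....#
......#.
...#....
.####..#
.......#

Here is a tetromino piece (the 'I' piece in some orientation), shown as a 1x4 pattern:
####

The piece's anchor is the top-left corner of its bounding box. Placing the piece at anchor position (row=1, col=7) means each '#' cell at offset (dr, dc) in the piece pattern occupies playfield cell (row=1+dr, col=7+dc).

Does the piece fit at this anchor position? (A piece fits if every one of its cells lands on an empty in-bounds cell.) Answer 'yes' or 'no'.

Answer: no

Derivation:
Check each piece cell at anchor (1, 7):
  offset (0,0) -> (1,7): empty -> OK
  offset (0,1) -> (1,8): out of bounds -> FAIL
  offset (0,2) -> (1,9): out of bounds -> FAIL
  offset (0,3) -> (1,10): out of bounds -> FAIL
All cells valid: no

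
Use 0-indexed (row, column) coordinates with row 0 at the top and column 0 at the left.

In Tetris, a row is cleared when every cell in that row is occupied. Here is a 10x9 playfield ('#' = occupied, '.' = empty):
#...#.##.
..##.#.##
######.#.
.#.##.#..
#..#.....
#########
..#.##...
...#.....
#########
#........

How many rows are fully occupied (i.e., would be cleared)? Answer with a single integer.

Answer: 2

Derivation:
Check each row:
  row 0: 5 empty cells -> not full
  row 1: 4 empty cells -> not full
  row 2: 2 empty cells -> not full
  row 3: 5 empty cells -> not full
  row 4: 7 empty cells -> not full
  row 5: 0 empty cells -> FULL (clear)
  row 6: 6 empty cells -> not full
  row 7: 8 empty cells -> not full
  row 8: 0 empty cells -> FULL (clear)
  row 9: 8 empty cells -> not full
Total rows cleared: 2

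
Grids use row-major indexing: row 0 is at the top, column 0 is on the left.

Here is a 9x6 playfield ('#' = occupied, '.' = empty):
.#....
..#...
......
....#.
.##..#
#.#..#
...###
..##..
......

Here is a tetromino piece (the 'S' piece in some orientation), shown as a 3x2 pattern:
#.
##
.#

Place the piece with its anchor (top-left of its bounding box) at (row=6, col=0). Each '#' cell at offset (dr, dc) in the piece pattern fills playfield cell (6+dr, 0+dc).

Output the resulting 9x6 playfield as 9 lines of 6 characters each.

Answer: .#....
..#...
......
....#.
.##..#
#.#..#
#..###
####..
.#....

Derivation:
Fill (6+0,0+0) = (6,0)
Fill (6+1,0+0) = (7,0)
Fill (6+1,0+1) = (7,1)
Fill (6+2,0+1) = (8,1)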